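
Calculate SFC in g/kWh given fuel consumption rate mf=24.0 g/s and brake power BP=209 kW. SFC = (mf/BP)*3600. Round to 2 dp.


SFC = (mf / BP) * 3600
Rate = 24.0 / 209 = 0.114833 g/(s*kW)
SFC = 0.114833 * 3600 = 413.40 g/kWh


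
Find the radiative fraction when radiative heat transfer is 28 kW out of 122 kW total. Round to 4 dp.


f_rad = Q_rad / Q_total
f_rad = 28 / 122 = 0.2295


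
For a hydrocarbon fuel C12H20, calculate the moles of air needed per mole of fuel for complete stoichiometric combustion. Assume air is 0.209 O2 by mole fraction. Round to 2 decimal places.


Balanced combustion: C12H20 + 17 O2 -> 12 CO2 + 10 H2O
O2 needed = C + H/4 = 12 + 20/4 = 17.00 moles
Air moles = O2 / 0.209 = 17.00 / 0.209 = 81.34 moles air


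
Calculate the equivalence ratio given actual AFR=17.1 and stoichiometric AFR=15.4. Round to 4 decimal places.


phi = AFR_stoich / AFR_actual
phi = 15.4 / 17.1 = 0.9006


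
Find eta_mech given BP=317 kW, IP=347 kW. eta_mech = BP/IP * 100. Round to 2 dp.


eta_mech = (BP / IP) * 100
Ratio = 317 / 347 = 0.9135
eta_mech = 0.9135 * 100 = 91.35%


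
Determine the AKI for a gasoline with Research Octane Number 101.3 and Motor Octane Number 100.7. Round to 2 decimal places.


AKI = (RON + MON) / 2
AKI = (101.3 + 100.7) / 2
AKI = 202.0 / 2 = 101.00


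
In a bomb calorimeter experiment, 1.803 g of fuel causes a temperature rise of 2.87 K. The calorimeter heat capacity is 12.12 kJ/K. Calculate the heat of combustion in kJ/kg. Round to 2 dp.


Hc = C_cal * delta_T / m_fuel
Q_released = 12.12 * 2.87 = 34.7844 kJ
m_fuel = 1.803 g = 1.803/1000 kg = 0.001803 kg
Hc = 34.7844 / 0.001803 = 19292.51 kJ/kg


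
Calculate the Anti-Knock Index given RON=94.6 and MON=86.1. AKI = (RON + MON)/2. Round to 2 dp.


AKI = (RON + MON) / 2
AKI = (94.6 + 86.1) / 2
AKI = 180.7 / 2 = 90.35


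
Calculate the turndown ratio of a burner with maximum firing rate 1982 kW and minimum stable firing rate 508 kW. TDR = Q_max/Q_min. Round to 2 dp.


TDR = Q_max / Q_min
TDR = 1982 / 508 = 3.90


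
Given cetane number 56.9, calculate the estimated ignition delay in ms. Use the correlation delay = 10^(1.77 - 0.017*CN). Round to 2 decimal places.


delay = 10^(1.77 - 0.017*CN)
Exponent = 1.77 - 0.017*56.9 = 0.8027
delay = 10^0.8027 = 6.35 ms


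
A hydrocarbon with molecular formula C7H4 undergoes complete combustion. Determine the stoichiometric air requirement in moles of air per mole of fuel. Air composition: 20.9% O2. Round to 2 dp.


Balanced combustion: C7H4 + 8 O2 -> 7 CO2 + 2 H2O
O2 needed = C + H/4 = 7 + 4/4 = 8.00 moles
Air moles = O2 / 0.209 = 8.00 / 0.209 = 38.28 moles air


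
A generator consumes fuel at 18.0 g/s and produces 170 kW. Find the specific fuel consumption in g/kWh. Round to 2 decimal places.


SFC = (mf / BP) * 3600
Rate = 18.0 / 170 = 0.105882 g/(s*kW)
SFC = 0.105882 * 3600 = 381.18 g/kWh


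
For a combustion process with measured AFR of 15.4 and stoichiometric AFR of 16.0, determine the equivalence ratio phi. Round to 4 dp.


phi = AFR_stoich / AFR_actual
phi = 16.0 / 15.4 = 1.0390


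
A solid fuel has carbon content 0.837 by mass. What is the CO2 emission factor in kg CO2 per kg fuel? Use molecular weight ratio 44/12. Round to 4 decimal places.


EF = C_frac * (M_CO2 / M_C)
EF = 0.837 * (44/12)
EF = 0.837 * 3.666667 = 3.0690 kg_CO2/kg_fuel


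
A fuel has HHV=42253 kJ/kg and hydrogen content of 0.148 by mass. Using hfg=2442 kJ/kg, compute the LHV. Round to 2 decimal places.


LHV = HHV - hfg * 9 * H
Water correction = 2442 * 9 * 0.148 = 3252.744 kJ/kg
LHV = 42253 - 3252.744 = 39000.26 kJ/kg


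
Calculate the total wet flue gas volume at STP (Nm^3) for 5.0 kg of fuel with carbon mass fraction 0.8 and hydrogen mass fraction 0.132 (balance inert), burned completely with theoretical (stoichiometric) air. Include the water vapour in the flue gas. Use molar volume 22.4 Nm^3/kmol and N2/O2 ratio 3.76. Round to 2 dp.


Per kg fuel: CO2 = (C/12 kmol)*22.4 = (0.8/12)*22.4 = 1.49333 Nm^3
Per kg fuel: H2O = (H/2 kmol)*22.4 = (0.132/2)*22.4 = 1.47840 Nm^3
O2 needed per kg fuel = C/12 + H/4 = 0.8/12 + 0.132/4 = 0.09966667 kmol
Per kg fuel: N2 = O2*3.76*22.4 = 0.09966667*3.76*22.4 = 8.39433 Nm^3
Total per kg = 1.49333 + 1.47840 + 8.39433 = 11.36606 Nm^3
Total = 11.36606 * 5.0 = 56.83 Nm^3


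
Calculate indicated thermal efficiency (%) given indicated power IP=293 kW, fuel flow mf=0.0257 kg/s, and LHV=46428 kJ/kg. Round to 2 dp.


eta_ith = (IP / (mf * LHV)) * 100
Denominator = 0.0257 * 46428 = 1193.1996 kW
eta_ith = (293 / 1193.1996) * 100 = 24.56%


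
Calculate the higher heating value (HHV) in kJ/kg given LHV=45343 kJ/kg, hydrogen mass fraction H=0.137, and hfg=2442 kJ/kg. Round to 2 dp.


HHV = LHV + hfg * 9 * H
Water addition = 2442 * 9 * 0.137 = 3010.986 kJ/kg
HHV = 45343 + 3010.986 = 48353.99 kJ/kg


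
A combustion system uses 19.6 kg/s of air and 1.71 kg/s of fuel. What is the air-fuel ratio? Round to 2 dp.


AFR = m_air / m_fuel
AFR = 19.6 / 1.71 = 11.46


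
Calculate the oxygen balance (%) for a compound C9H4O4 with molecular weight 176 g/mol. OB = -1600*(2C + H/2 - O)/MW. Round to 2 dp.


OB = -1600 * (2C + H/2 - O) / MW
Inner = 2*9 + 4/2 - 4 = 16.00
OB = -1600 * 16.00 / 176 = -145.45%


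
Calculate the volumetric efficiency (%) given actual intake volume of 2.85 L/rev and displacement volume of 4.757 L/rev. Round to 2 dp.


eta_v = (V_actual / V_disp) * 100
Ratio = 2.85 / 4.757 = 0.5991
eta_v = 0.5991 * 100 = 59.91%


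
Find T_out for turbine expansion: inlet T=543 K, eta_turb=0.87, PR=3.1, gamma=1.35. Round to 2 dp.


T_out = T_in * (1 - eta * (1 - PR^(-(gamma-1)/gamma)))
Exponent = -(1.35-1)/1.35 = -0.25925926
PR^exp = 3.1^(-0.25925926) = 0.74577862
Factor = 1 - 0.87*(1 - 0.74577862) = 0.77882740
T_out = 543 * 0.77882740 = 422.90 K


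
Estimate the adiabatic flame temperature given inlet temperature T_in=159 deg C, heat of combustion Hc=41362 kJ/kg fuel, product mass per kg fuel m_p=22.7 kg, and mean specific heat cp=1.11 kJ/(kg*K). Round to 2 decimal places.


T_ad = T_in + Hc / (m_p * cp)
Denominator = 22.7 * 1.11 = 25.1970
Temperature rise = 41362 / 25.1970 = 1641.54 K
T_ad = 159 + 1641.54 = 1800.54 deg C


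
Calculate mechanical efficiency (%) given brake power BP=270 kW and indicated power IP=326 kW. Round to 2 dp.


eta_mech = (BP / IP) * 100
Ratio = 270 / 326 = 0.8282
eta_mech = 0.8282 * 100 = 82.82%


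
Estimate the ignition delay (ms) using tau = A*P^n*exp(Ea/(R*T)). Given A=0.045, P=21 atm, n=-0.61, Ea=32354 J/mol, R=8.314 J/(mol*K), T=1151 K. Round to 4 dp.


tau = A * P^n * exp(Ea/(R*T))
P^n = 21^(-0.61) = 0.15611557
Ea/(R*T) = 32354/(8.314*1151) = 3.380980
exp(Ea/(R*T)) = 29.399577
tau = 0.045 * 0.15611557 * 29.399577 = 0.2065 ms


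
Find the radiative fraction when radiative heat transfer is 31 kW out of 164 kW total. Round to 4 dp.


f_rad = Q_rad / Q_total
f_rad = 31 / 164 = 0.1890


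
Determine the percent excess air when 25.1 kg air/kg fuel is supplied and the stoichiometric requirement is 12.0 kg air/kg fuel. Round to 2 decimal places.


Excess air = actual - stoichiometric = 25.1 - 12.0 = 13.10 kg/kg fuel
Excess air % = (excess / stoich) * 100 = (13.10 / 12.0) * 100 = 109.17%


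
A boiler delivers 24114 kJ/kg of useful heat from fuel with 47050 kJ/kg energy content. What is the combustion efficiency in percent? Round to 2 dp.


Efficiency = (Q_useful / Q_fuel) * 100
Efficiency = (24114 / 47050) * 100
Efficiency = 0.5125 * 100 = 51.25%


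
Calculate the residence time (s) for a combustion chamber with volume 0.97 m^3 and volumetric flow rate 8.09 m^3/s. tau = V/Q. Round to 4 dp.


tau = V / Q_flow
tau = 0.97 / 8.09 = 0.1199 s


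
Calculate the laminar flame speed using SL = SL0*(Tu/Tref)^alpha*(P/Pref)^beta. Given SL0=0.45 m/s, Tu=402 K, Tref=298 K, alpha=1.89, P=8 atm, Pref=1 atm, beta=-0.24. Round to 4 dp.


SL = SL0 * (Tu/Tref)^alpha * (P/Pref)^beta
T ratio = 402/298 = 1.34899329
(T ratio)^alpha = 1.34899329^1.89 = 1.760834
(P/Pref)^beta = 8^(-0.24) = 0.607097
SL = 0.45 * 1.760834 * 0.607097 = 0.4810 m/s


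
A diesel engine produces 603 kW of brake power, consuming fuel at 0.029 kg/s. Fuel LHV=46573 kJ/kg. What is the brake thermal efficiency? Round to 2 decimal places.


eta_BTE = (BP / (mf * LHV)) * 100
Denominator = 0.029 * 46573 = 1350.6170 kW
eta_BTE = (603 / 1350.6170) * 100 = 44.65%


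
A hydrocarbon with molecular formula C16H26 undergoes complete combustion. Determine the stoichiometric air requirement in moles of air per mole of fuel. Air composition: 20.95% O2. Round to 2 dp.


Balanced combustion: C16H26 + 22.5 O2 -> 16 CO2 + 13 H2O
O2 needed = C + H/4 = 16 + 26/4 = 22.50 moles
Air moles = O2 / 0.2095 = 22.50 / 0.2095 = 107.40 moles air


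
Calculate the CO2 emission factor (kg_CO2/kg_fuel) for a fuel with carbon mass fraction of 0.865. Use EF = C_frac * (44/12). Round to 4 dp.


EF = C_frac * (M_CO2 / M_C)
EF = 0.865 * (44/12)
EF = 0.865 * 3.666667 = 3.1717 kg_CO2/kg_fuel


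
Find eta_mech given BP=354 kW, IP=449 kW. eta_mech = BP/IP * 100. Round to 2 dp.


eta_mech = (BP / IP) * 100
Ratio = 354 / 449 = 0.7884
eta_mech = 0.7884 * 100 = 78.84%


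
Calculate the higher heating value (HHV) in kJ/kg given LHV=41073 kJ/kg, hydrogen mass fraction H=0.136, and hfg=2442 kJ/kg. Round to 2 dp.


HHV = LHV + hfg * 9 * H
Water addition = 2442 * 9 * 0.136 = 2989.008 kJ/kg
HHV = 41073 + 2989.008 = 44062.01 kJ/kg


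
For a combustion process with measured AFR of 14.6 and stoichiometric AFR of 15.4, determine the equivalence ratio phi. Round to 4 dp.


phi = AFR_stoich / AFR_actual
phi = 15.4 / 14.6 = 1.0548


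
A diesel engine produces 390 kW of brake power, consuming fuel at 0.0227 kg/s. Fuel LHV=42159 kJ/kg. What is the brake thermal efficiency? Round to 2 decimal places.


eta_BTE = (BP / (mf * LHV)) * 100
Denominator = 0.0227 * 42159 = 957.0093 kW
eta_BTE = (390 / 957.0093) * 100 = 40.75%


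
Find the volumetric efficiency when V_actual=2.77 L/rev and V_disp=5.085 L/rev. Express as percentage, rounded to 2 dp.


eta_v = (V_actual / V_disp) * 100
Ratio = 2.77 / 5.085 = 0.5447
eta_v = 0.5447 * 100 = 54.47%


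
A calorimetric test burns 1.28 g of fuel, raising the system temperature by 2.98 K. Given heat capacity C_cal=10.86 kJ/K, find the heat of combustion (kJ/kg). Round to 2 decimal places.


Hc = C_cal * delta_T / m_fuel
Q_released = 10.86 * 2.98 = 32.3628 kJ
m_fuel = 1.28 g = 1.28/1000 kg = 0.001280 kg
Hc = 32.3628 / 0.001280 = 25283.44 kJ/kg


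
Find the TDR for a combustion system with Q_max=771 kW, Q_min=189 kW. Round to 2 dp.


TDR = Q_max / Q_min
TDR = 771 / 189 = 4.08


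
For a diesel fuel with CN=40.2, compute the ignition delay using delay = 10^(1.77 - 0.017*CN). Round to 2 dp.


delay = 10^(1.77 - 0.017*CN)
Exponent = 1.77 - 0.017*40.2 = 1.0866
delay = 10^1.0866 = 12.21 ms


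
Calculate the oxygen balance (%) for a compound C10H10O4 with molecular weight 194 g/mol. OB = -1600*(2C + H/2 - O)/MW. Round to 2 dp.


OB = -1600 * (2C + H/2 - O) / MW
Inner = 2*10 + 10/2 - 4 = 21.00
OB = -1600 * 21.00 / 194 = -173.20%


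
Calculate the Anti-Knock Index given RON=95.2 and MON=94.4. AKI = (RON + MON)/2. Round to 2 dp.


AKI = (RON + MON) / 2
AKI = (95.2 + 94.4) / 2
AKI = 189.6 / 2 = 94.80


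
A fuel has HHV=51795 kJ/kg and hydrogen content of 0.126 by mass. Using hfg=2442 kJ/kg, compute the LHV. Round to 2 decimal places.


LHV = HHV - hfg * 9 * H
Water correction = 2442 * 9 * 0.126 = 2769.228 kJ/kg
LHV = 51795 - 2769.228 = 49025.77 kJ/kg


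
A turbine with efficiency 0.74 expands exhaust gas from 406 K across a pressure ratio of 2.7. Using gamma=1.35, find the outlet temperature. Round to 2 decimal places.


T_out = T_in * (1 - eta * (1 - PR^(-(gamma-1)/gamma)))
Exponent = -(1.35-1)/1.35 = -0.25925926
PR^exp = 2.7^(-0.25925926) = 0.77297411
Factor = 1 - 0.74*(1 - 0.77297411) = 0.83200084
T_out = 406 * 0.83200084 = 337.79 K


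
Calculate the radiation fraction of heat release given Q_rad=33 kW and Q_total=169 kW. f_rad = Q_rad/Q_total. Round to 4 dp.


f_rad = Q_rad / Q_total
f_rad = 33 / 169 = 0.1953


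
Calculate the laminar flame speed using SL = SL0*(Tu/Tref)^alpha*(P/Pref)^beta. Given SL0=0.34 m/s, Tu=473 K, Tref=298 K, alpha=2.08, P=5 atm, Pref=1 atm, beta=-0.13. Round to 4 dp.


SL = SL0 * (Tu/Tref)^alpha * (P/Pref)^beta
T ratio = 473/298 = 1.58724832
(T ratio)^alpha = 1.58724832^2.08 = 2.614215
(P/Pref)^beta = 5^(-0.13) = 0.811211
SL = 0.34 * 2.614215 * 0.811211 = 0.7210 m/s


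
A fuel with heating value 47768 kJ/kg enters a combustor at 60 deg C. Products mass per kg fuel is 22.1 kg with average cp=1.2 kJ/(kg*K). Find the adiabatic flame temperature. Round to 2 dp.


T_ad = T_in + Hc / (m_p * cp)
Denominator = 22.1 * 1.2 = 26.5200
Temperature rise = 47768 / 26.5200 = 1801.21 K
T_ad = 60 + 1801.21 = 1861.21 deg C


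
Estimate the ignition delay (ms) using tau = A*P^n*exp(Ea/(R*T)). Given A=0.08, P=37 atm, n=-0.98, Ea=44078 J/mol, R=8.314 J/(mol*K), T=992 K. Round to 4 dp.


tau = A * P^n * exp(Ea/(R*T))
P^n = 37^(-0.98) = 0.02905108
Ea/(R*T) = 44078/(8.314*992) = 5.344415
exp(Ea/(R*T)) = 209.435365
tau = 0.08 * 0.02905108 * 209.435365 = 0.4867 ms


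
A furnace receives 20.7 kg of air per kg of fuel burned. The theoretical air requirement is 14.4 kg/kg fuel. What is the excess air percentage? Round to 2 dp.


Excess air = actual - stoichiometric = 20.7 - 14.4 = 6.30 kg/kg fuel
Excess air % = (excess / stoich) * 100 = (6.30 / 14.4) * 100 = 43.75%


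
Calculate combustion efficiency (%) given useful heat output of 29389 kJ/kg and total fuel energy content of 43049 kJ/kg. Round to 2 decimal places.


Efficiency = (Q_useful / Q_fuel) * 100
Efficiency = (29389 / 43049) * 100
Efficiency = 0.6827 * 100 = 68.27%


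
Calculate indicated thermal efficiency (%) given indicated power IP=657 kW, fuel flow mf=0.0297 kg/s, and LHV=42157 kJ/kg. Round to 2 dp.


eta_ith = (IP / (mf * LHV)) * 100
Denominator = 0.0297 * 42157 = 1252.0629 kW
eta_ith = (657 / 1252.0629) * 100 = 52.47%


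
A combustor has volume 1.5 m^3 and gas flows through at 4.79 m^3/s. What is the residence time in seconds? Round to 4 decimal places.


tau = V / Q_flow
tau = 1.5 / 4.79 = 0.3132 s


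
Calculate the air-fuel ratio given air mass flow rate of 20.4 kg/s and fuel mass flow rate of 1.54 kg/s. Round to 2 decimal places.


AFR = m_air / m_fuel
AFR = 20.4 / 1.54 = 13.25


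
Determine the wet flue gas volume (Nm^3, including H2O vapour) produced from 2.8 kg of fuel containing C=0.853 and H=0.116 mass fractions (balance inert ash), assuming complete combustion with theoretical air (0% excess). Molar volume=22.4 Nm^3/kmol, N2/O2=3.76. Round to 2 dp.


Per kg fuel: CO2 = (C/12 kmol)*22.4 = (0.853/12)*22.4 = 1.59227 Nm^3
Per kg fuel: H2O = (H/2 kmol)*22.4 = (0.116/2)*22.4 = 1.29920 Nm^3
O2 needed per kg fuel = C/12 + H/4 = 0.853/12 + 0.116/4 = 0.10008333 kmol
Per kg fuel: N2 = O2*3.76*22.4 = 0.10008333*3.76*22.4 = 8.42942 Nm^3
Total per kg = 1.59227 + 1.29920 + 8.42942 = 11.32089 Nm^3
Total = 11.32089 * 2.8 = 31.70 Nm^3


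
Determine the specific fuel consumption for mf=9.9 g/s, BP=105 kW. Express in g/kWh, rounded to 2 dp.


SFC = (mf / BP) * 3600
Rate = 9.9 / 105 = 0.094286 g/(s*kW)
SFC = 0.094286 * 3600 = 339.43 g/kWh


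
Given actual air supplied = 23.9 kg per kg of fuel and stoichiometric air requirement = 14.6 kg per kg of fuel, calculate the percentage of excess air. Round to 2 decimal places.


Excess air = actual - stoichiometric = 23.9 - 14.6 = 9.30 kg/kg fuel
Excess air % = (excess / stoich) * 100 = (9.30 / 14.6) * 100 = 63.70%


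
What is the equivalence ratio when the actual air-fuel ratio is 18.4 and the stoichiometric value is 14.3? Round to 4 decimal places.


phi = AFR_stoich / AFR_actual
phi = 14.3 / 18.4 = 0.7772


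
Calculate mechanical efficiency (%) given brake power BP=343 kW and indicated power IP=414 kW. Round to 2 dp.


eta_mech = (BP / IP) * 100
Ratio = 343 / 414 = 0.8285
eta_mech = 0.8285 * 100 = 82.85%


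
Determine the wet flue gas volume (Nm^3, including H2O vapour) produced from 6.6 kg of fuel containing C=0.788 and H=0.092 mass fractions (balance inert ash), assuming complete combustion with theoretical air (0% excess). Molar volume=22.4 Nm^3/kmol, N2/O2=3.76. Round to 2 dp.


Per kg fuel: CO2 = (C/12 kmol)*22.4 = (0.788/12)*22.4 = 1.47093 Nm^3
Per kg fuel: H2O = (H/2 kmol)*22.4 = (0.092/2)*22.4 = 1.03040 Nm^3
O2 needed per kg fuel = C/12 + H/4 = 0.788/12 + 0.092/4 = 0.08866667 kmol
Per kg fuel: N2 = O2*3.76*22.4 = 0.08866667*3.76*22.4 = 7.46786 Nm^3
Total per kg = 1.47093 + 1.03040 + 7.46786 = 9.96919 Nm^3
Total = 9.96919 * 6.6 = 65.80 Nm^3


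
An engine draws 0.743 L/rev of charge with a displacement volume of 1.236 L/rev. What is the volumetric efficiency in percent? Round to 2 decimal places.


eta_v = (V_actual / V_disp) * 100
Ratio = 0.743 / 1.236 = 0.6011
eta_v = 0.6011 * 100 = 60.11%


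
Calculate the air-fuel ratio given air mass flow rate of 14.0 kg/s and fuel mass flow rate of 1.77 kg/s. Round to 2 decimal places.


AFR = m_air / m_fuel
AFR = 14.0 / 1.77 = 7.91


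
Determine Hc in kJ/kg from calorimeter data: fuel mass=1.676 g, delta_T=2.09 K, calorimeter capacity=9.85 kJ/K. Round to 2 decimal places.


Hc = C_cal * delta_T / m_fuel
Q_released = 9.85 * 2.09 = 20.5865 kJ
m_fuel = 1.676 g = 1.676/1000 kg = 0.001676 kg
Hc = 20.5865 / 0.001676 = 12283.11 kJ/kg


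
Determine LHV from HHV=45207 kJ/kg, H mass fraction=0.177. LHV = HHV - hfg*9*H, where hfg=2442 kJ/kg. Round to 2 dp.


LHV = HHV - hfg * 9 * H
Water correction = 2442 * 9 * 0.177 = 3890.106 kJ/kg
LHV = 45207 - 3890.106 = 41316.89 kJ/kg


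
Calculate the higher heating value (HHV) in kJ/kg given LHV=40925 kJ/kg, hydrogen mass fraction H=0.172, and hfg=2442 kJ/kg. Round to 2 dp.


HHV = LHV + hfg * 9 * H
Water addition = 2442 * 9 * 0.172 = 3780.216 kJ/kg
HHV = 40925 + 3780.216 = 44705.22 kJ/kg


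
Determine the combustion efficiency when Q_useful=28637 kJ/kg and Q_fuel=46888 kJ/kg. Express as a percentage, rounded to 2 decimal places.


Efficiency = (Q_useful / Q_fuel) * 100
Efficiency = (28637 / 46888) * 100
Efficiency = 0.6108 * 100 = 61.08%


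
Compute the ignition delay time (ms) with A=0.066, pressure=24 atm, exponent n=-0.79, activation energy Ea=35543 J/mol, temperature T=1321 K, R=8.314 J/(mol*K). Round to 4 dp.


tau = A * P^n * exp(Ea/(R*T))
P^n = 24^(-0.79) = 0.08121441
Ea/(R*T) = 35543/(8.314*1321) = 3.236244
exp(Ea/(R*T)) = 25.437994
tau = 0.066 * 0.08121441 * 25.437994 = 0.1364 ms


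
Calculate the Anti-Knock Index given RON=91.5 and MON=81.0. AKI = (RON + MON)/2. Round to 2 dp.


AKI = (RON + MON) / 2
AKI = (91.5 + 81.0) / 2
AKI = 172.5 / 2 = 86.25


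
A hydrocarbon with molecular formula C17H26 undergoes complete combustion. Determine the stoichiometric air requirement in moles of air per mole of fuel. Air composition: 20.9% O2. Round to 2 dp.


Balanced combustion: C17H26 + 23.5 O2 -> 17 CO2 + 13 H2O
O2 needed = C + H/4 = 17 + 26/4 = 23.50 moles
Air moles = O2 / 0.209 = 23.50 / 0.209 = 112.44 moles air


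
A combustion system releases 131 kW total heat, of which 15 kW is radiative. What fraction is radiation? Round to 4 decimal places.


f_rad = Q_rad / Q_total
f_rad = 15 / 131 = 0.1145


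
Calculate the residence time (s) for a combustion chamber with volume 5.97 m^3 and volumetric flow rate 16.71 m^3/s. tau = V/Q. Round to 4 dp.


tau = V / Q_flow
tau = 5.97 / 16.71 = 0.3573 s


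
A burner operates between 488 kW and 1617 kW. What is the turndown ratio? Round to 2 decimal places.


TDR = Q_max / Q_min
TDR = 1617 / 488 = 3.31


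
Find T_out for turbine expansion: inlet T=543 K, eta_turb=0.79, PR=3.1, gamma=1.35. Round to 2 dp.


T_out = T_in * (1 - eta * (1 - PR^(-(gamma-1)/gamma)))
Exponent = -(1.35-1)/1.35 = -0.25925926
PR^exp = 3.1^(-0.25925926) = 0.74577862
Factor = 1 - 0.79*(1 - 0.74577862) = 0.79916511
T_out = 543 * 0.79916511 = 433.95 K


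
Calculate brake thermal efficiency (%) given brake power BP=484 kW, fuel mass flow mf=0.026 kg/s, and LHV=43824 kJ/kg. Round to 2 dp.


eta_BTE = (BP / (mf * LHV)) * 100
Denominator = 0.026 * 43824 = 1139.4240 kW
eta_BTE = (484 / 1139.4240) * 100 = 42.48%


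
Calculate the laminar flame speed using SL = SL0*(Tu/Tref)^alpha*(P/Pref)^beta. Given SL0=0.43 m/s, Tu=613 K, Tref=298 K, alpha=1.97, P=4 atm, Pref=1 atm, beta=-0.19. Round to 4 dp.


SL = SL0 * (Tu/Tref)^alpha * (P/Pref)^beta
T ratio = 613/298 = 2.05704698
(T ratio)^alpha = 2.05704698^1.97 = 4.140865
(P/Pref)^beta = 4^(-0.19) = 0.768438
SL = 0.43 * 4.140865 * 0.768438 = 1.3683 m/s


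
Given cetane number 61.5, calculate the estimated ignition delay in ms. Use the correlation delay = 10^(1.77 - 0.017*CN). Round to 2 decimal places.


delay = 10^(1.77 - 0.017*CN)
Exponent = 1.77 - 0.017*61.5 = 0.7245
delay = 10^0.7245 = 5.30 ms


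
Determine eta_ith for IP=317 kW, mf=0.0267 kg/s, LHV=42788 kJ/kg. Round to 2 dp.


eta_ith = (IP / (mf * LHV)) * 100
Denominator = 0.0267 * 42788 = 1142.4396 kW
eta_ith = (317 / 1142.4396) * 100 = 27.75%


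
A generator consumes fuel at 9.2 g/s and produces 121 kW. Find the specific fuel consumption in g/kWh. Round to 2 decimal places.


SFC = (mf / BP) * 3600
Rate = 9.2 / 121 = 0.076033 g/(s*kW)
SFC = 0.076033 * 3600 = 273.72 g/kWh


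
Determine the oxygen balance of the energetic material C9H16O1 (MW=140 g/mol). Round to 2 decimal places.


OB = -1600 * (2C + H/2 - O) / MW
Inner = 2*9 + 16/2 - 1 = 25.00
OB = -1600 * 25.00 / 140 = -285.71%


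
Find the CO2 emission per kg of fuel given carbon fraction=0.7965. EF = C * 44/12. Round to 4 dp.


EF = C_frac * (M_CO2 / M_C)
EF = 0.7965 * (44/12)
EF = 0.7965 * 3.666667 = 2.9205 kg_CO2/kg_fuel


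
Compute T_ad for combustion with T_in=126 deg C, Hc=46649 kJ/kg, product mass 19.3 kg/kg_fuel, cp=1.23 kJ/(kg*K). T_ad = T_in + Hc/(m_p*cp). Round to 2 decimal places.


T_ad = T_in + Hc / (m_p * cp)
Denominator = 19.3 * 1.23 = 23.7390
Temperature rise = 46649 / 23.7390 = 1965.08 K
T_ad = 126 + 1965.08 = 2091.08 deg C


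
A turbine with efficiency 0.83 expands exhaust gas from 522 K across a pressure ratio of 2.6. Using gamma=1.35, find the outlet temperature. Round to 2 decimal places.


T_out = T_in * (1 - eta * (1 - PR^(-(gamma-1)/gamma)))
Exponent = -(1.35-1)/1.35 = -0.25925926
PR^exp = 2.6^(-0.25925926) = 0.78057442
Factor = 1 - 0.83*(1 - 0.78057442) = 0.81787677
T_out = 522 * 0.81787677 = 426.93 K


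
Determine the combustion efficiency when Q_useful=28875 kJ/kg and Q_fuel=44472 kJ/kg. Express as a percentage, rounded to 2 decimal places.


Efficiency = (Q_useful / Q_fuel) * 100
Efficiency = (28875 / 44472) * 100
Efficiency = 0.6493 * 100 = 64.93%


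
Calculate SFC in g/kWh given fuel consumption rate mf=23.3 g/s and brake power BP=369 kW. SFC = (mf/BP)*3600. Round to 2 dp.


SFC = (mf / BP) * 3600
Rate = 23.3 / 369 = 0.063144 g/(s*kW)
SFC = 0.063144 * 3600 = 227.32 g/kWh


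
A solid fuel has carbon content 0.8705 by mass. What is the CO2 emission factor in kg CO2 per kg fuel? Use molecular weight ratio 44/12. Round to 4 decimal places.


EF = C_frac * (M_CO2 / M_C)
EF = 0.8705 * (44/12)
EF = 0.8705 * 3.666667 = 3.1918 kg_CO2/kg_fuel


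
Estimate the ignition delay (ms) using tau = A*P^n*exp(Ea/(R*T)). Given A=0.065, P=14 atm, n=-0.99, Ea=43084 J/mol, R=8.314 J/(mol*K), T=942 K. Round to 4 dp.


tau = A * P^n * exp(Ea/(R*T))
P^n = 14^(-0.99) = 0.07333871
Ea/(R*T) = 43084/(8.314*942) = 5.501170
exp(Ea/(R*T)) = 244.978477
tau = 0.065 * 0.07333871 * 244.978477 = 1.1678 ms


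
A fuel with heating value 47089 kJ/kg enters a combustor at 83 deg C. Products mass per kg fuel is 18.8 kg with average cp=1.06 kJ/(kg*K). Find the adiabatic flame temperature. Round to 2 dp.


T_ad = T_in + Hc / (m_p * cp)
Denominator = 18.8 * 1.06 = 19.9280
Temperature rise = 47089 / 19.9280 = 2362.96 K
T_ad = 83 + 2362.96 = 2445.96 deg C


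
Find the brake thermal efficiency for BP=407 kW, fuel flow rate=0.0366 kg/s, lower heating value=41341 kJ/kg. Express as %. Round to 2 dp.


eta_BTE = (BP / (mf * LHV)) * 100
Denominator = 0.0366 * 41341 = 1513.0806 kW
eta_BTE = (407 / 1513.0806) * 100 = 26.90%


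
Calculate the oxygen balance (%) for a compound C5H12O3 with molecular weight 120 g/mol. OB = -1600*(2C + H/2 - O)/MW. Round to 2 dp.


OB = -1600 * (2C + H/2 - O) / MW
Inner = 2*5 + 12/2 - 3 = 13.00
OB = -1600 * 13.00 / 120 = -173.33%


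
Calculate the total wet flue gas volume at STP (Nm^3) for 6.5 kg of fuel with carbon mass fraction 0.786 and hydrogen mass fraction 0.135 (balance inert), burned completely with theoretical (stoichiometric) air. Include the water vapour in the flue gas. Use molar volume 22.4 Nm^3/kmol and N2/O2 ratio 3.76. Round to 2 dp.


Per kg fuel: CO2 = (C/12 kmol)*22.4 = (0.786/12)*22.4 = 1.46720 Nm^3
Per kg fuel: H2O = (H/2 kmol)*22.4 = (0.135/2)*22.4 = 1.51200 Nm^3
O2 needed per kg fuel = C/12 + H/4 = 0.786/12 + 0.135/4 = 0.09925000 kmol
Per kg fuel: N2 = O2*3.76*22.4 = 0.09925000*3.76*22.4 = 8.35923 Nm^3
Total per kg = 1.46720 + 1.51200 + 8.35923 = 11.33843 Nm^3
Total = 11.33843 * 6.5 = 73.70 Nm^3


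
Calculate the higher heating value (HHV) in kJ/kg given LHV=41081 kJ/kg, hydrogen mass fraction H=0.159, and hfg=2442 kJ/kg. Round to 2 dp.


HHV = LHV + hfg * 9 * H
Water addition = 2442 * 9 * 0.159 = 3494.502 kJ/kg
HHV = 41081 + 3494.502 = 44575.50 kJ/kg


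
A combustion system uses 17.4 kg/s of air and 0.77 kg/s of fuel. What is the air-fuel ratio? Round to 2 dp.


AFR = m_air / m_fuel
AFR = 17.4 / 0.77 = 22.60


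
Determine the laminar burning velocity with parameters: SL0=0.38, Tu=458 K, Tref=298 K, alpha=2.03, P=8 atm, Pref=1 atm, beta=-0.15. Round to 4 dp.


SL = SL0 * (Tu/Tref)^alpha * (P/Pref)^beta
T ratio = 458/298 = 1.53691275
(T ratio)^alpha = 1.53691275^2.03 = 2.392753
(P/Pref)^beta = 8^(-0.15) = 0.732043
SL = 0.38 * 2.392753 * 0.732043 = 0.6656 m/s


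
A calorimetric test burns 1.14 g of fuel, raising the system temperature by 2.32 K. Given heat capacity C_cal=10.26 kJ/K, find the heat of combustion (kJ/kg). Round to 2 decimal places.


Hc = C_cal * delta_T / m_fuel
Q_released = 10.26 * 2.32 = 23.8032 kJ
m_fuel = 1.14 g = 1.14/1000 kg = 0.001140 kg
Hc = 23.8032 / 0.001140 = 20880.00 kJ/kg


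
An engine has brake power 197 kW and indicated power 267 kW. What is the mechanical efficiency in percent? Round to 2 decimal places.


eta_mech = (BP / IP) * 100
Ratio = 197 / 267 = 0.7378
eta_mech = 0.7378 * 100 = 73.78%


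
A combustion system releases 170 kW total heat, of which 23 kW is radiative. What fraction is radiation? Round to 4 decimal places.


f_rad = Q_rad / Q_total
f_rad = 23 / 170 = 0.1353


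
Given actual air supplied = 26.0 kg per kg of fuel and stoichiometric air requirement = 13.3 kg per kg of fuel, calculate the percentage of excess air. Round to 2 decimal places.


Excess air = actual - stoichiometric = 26.0 - 13.3 = 12.70 kg/kg fuel
Excess air % = (excess / stoich) * 100 = (12.70 / 13.3) * 100 = 95.49%


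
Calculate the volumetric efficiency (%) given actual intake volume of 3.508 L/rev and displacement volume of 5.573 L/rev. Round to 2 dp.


eta_v = (V_actual / V_disp) * 100
Ratio = 3.508 / 5.573 = 0.6295
eta_v = 0.6295 * 100 = 62.95%


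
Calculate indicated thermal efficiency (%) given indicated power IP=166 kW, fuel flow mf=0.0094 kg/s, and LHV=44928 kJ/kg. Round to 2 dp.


eta_ith = (IP / (mf * LHV)) * 100
Denominator = 0.0094 * 44928 = 422.3232 kW
eta_ith = (166 / 422.3232) * 100 = 39.31%


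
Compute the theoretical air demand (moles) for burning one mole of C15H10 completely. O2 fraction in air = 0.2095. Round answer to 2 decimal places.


Balanced combustion: C15H10 + 17.5 O2 -> 15 CO2 + 5 H2O
O2 needed = C + H/4 = 15 + 10/4 = 17.50 moles
Air moles = O2 / 0.2095 = 17.50 / 0.2095 = 83.53 moles air


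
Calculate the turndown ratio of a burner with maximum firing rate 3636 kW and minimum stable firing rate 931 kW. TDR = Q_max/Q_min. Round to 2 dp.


TDR = Q_max / Q_min
TDR = 3636 / 931 = 3.91


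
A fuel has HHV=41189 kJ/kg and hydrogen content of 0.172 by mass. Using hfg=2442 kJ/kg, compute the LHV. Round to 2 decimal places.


LHV = HHV - hfg * 9 * H
Water correction = 2442 * 9 * 0.172 = 3780.216 kJ/kg
LHV = 41189 - 3780.216 = 37408.78 kJ/kg


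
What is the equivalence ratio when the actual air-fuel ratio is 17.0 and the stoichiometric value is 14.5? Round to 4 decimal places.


phi = AFR_stoich / AFR_actual
phi = 14.5 / 17.0 = 0.8529


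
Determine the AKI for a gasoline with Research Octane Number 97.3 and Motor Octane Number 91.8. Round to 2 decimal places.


AKI = (RON + MON) / 2
AKI = (97.3 + 91.8) / 2
AKI = 189.1 / 2 = 94.55


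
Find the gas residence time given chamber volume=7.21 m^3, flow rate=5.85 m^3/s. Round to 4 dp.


tau = V / Q_flow
tau = 7.21 / 5.85 = 1.2325 s


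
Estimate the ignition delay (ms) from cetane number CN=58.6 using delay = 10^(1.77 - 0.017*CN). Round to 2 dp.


delay = 10^(1.77 - 0.017*CN)
Exponent = 1.77 - 0.017*58.6 = 0.7738
delay = 10^0.7738 = 5.94 ms


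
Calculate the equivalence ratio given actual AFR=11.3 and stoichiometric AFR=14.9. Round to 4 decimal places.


phi = AFR_stoich / AFR_actual
phi = 14.9 / 11.3 = 1.3186


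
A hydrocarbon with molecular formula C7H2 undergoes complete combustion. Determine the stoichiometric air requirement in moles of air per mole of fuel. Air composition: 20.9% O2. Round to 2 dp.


Balanced combustion: C7H2 + 7.5 O2 -> 7 CO2 + 1 H2O
O2 needed = C + H/4 = 7 + 2/4 = 7.50 moles
Air moles = O2 / 0.209 = 7.50 / 0.209 = 35.89 moles air


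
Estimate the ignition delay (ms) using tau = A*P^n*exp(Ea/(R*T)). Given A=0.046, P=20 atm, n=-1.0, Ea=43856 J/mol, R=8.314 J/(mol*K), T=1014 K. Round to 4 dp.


tau = A * P^n * exp(Ea/(R*T))
P^n = 20^(-1.0) = 0.05000000
Ea/(R*T) = 43856/(8.314*1014) = 5.202128
exp(Ea/(R*T)) = 181.658420
tau = 0.046 * 0.05000000 * 181.658420 = 0.4178 ms


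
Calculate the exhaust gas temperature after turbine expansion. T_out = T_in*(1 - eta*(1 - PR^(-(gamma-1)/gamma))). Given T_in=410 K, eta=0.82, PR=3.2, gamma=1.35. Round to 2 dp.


T_out = T_in * (1 - eta * (1 - PR^(-(gamma-1)/gamma)))
Exponent = -(1.35-1)/1.35 = -0.25925926
PR^exp = 3.2^(-0.25925926) = 0.73966521
Factor = 1 - 0.82*(1 - 0.73966521) = 0.78652547
T_out = 410 * 0.78652547 = 322.48 K


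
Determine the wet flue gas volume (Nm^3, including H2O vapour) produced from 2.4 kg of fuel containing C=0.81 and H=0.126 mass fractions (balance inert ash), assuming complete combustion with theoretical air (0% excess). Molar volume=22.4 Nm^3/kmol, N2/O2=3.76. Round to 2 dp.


Per kg fuel: CO2 = (C/12 kmol)*22.4 = (0.81/12)*22.4 = 1.51200 Nm^3
Per kg fuel: H2O = (H/2 kmol)*22.4 = (0.126/2)*22.4 = 1.41120 Nm^3
O2 needed per kg fuel = C/12 + H/4 = 0.81/12 + 0.126/4 = 0.09900000 kmol
Per kg fuel: N2 = O2*3.76*22.4 = 0.09900000*3.76*22.4 = 8.33818 Nm^3
Total per kg = 1.51200 + 1.41120 + 8.33818 = 11.26138 Nm^3
Total = 11.26138 * 2.4 = 27.03 Nm^3


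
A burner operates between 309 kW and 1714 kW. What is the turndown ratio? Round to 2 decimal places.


TDR = Q_max / Q_min
TDR = 1714 / 309 = 5.55


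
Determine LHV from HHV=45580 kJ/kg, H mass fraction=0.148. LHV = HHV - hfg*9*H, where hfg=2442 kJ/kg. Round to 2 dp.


LHV = HHV - hfg * 9 * H
Water correction = 2442 * 9 * 0.148 = 3252.744 kJ/kg
LHV = 45580 - 3252.744 = 42327.26 kJ/kg


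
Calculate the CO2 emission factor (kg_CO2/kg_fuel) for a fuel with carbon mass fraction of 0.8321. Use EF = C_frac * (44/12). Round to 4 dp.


EF = C_frac * (M_CO2 / M_C)
EF = 0.8321 * (44/12)
EF = 0.8321 * 3.666667 = 3.0510 kg_CO2/kg_fuel


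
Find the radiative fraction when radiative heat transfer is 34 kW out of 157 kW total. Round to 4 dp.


f_rad = Q_rad / Q_total
f_rad = 34 / 157 = 0.2166


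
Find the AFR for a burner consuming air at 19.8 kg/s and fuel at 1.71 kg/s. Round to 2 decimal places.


AFR = m_air / m_fuel
AFR = 19.8 / 1.71 = 11.58


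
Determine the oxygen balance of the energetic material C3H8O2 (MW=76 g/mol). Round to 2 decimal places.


OB = -1600 * (2C + H/2 - O) / MW
Inner = 2*3 + 8/2 - 2 = 8.00
OB = -1600 * 8.00 / 76 = -168.42%


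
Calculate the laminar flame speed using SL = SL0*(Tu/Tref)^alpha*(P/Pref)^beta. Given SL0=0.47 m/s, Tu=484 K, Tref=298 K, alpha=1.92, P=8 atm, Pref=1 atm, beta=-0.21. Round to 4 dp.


SL = SL0 * (Tu/Tref)^alpha * (P/Pref)^beta
T ratio = 484/298 = 1.62416107
(T ratio)^alpha = 1.62416107^1.92 = 2.537511
(P/Pref)^beta = 8^(-0.21) = 0.646176
SL = 0.47 * 2.537511 * 0.646176 = 0.7706 m/s


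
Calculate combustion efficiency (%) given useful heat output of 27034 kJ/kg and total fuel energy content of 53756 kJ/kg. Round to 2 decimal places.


Efficiency = (Q_useful / Q_fuel) * 100
Efficiency = (27034 / 53756) * 100
Efficiency = 0.5029 * 100 = 50.29%


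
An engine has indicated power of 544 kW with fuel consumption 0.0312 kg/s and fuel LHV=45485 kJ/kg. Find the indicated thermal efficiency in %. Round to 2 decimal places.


eta_ith = (IP / (mf * LHV)) * 100
Denominator = 0.0312 * 45485 = 1419.1320 kW
eta_ith = (544 / 1419.1320) * 100 = 38.33%


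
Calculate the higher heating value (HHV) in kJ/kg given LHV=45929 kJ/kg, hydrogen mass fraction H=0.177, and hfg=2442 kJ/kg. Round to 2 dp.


HHV = LHV + hfg * 9 * H
Water addition = 2442 * 9 * 0.177 = 3890.106 kJ/kg
HHV = 45929 + 3890.106 = 49819.11 kJ/kg


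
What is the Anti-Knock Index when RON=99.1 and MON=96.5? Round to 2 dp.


AKI = (RON + MON) / 2
AKI = (99.1 + 96.5) / 2
AKI = 195.6 / 2 = 97.80


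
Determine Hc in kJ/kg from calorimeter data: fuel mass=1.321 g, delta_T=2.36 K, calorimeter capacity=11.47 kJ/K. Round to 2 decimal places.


Hc = C_cal * delta_T / m_fuel
Q_released = 11.47 * 2.36 = 27.0692 kJ
m_fuel = 1.321 g = 1.321/1000 kg = 0.001321 kg
Hc = 27.0692 / 0.001321 = 20491.45 kJ/kg


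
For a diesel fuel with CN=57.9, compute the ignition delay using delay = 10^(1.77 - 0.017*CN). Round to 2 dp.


delay = 10^(1.77 - 0.017*CN)
Exponent = 1.77 - 0.017*57.9 = 0.7857
delay = 10^0.7857 = 6.11 ms


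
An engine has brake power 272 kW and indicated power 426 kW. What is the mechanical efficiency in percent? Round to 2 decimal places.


eta_mech = (BP / IP) * 100
Ratio = 272 / 426 = 0.6385
eta_mech = 0.6385 * 100 = 63.85%


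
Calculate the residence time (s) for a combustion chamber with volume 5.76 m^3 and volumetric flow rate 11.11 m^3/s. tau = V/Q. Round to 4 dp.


tau = V / Q_flow
tau = 5.76 / 11.11 = 0.5185 s


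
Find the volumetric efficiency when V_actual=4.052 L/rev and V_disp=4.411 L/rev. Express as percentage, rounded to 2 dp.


eta_v = (V_actual / V_disp) * 100
Ratio = 4.052 / 4.411 = 0.9186
eta_v = 0.9186 * 100 = 91.86%


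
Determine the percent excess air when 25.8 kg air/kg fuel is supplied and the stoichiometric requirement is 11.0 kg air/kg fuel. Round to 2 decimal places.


Excess air = actual - stoichiometric = 25.8 - 11.0 = 14.80 kg/kg fuel
Excess air % = (excess / stoich) * 100 = (14.80 / 11.0) * 100 = 134.55%


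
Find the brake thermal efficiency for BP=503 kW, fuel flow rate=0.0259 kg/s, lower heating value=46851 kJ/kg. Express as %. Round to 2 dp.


eta_BTE = (BP / (mf * LHV)) * 100
Denominator = 0.0259 * 46851 = 1213.4409 kW
eta_BTE = (503 / 1213.4409) * 100 = 41.45%


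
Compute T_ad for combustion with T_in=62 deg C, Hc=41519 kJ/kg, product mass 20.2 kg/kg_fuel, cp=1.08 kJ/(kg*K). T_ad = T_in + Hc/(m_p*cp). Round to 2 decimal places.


T_ad = T_in + Hc / (m_p * cp)
Denominator = 20.2 * 1.08 = 21.8160
Temperature rise = 41519 / 21.8160 = 1903.14 K
T_ad = 62 + 1903.14 = 1965.14 deg C


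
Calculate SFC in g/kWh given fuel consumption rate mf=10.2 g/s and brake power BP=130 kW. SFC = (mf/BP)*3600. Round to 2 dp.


SFC = (mf / BP) * 3600
Rate = 10.2 / 130 = 0.078462 g/(s*kW)
SFC = 0.078462 * 3600 = 282.46 g/kWh


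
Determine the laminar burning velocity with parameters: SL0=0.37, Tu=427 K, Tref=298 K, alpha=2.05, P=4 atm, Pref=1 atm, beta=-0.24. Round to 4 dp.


SL = SL0 * (Tu/Tref)^alpha * (P/Pref)^beta
T ratio = 427/298 = 1.43288591
(T ratio)^alpha = 1.43288591^2.05 = 2.090421
(P/Pref)^beta = 4^(-0.24) = 0.716978
SL = 0.37 * 2.090421 * 0.716978 = 0.5546 m/s


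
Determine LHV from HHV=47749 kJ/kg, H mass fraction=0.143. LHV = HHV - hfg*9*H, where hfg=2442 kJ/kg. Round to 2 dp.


LHV = HHV - hfg * 9 * H
Water correction = 2442 * 9 * 0.143 = 3142.854 kJ/kg
LHV = 47749 - 3142.854 = 44606.15 kJ/kg


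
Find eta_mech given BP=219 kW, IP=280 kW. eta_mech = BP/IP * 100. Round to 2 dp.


eta_mech = (BP / IP) * 100
Ratio = 219 / 280 = 0.7821
eta_mech = 0.7821 * 100 = 78.21%


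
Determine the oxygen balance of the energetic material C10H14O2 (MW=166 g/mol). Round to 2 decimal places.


OB = -1600 * (2C + H/2 - O) / MW
Inner = 2*10 + 14/2 - 2 = 25.00
OB = -1600 * 25.00 / 166 = -240.96%


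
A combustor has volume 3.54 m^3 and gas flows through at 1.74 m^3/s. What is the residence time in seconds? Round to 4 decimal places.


tau = V / Q_flow
tau = 3.54 / 1.74 = 2.0345 s


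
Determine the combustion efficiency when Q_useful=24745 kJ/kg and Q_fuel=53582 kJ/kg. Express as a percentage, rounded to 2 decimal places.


Efficiency = (Q_useful / Q_fuel) * 100
Efficiency = (24745 / 53582) * 100
Efficiency = 0.4618 * 100 = 46.18%


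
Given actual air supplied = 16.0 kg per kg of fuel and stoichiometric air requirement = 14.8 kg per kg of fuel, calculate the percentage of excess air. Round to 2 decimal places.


Excess air = actual - stoichiometric = 16.0 - 14.8 = 1.20 kg/kg fuel
Excess air % = (excess / stoich) * 100 = (1.20 / 14.8) * 100 = 8.11%


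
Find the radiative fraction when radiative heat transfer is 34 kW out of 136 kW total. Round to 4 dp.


f_rad = Q_rad / Q_total
f_rad = 34 / 136 = 0.2500


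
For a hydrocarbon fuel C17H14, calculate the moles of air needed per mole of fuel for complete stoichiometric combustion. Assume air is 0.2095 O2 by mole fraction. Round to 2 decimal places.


Balanced combustion: C17H14 + 20.5 O2 -> 17 CO2 + 7 H2O
O2 needed = C + H/4 = 17 + 14/4 = 20.50 moles
Air moles = O2 / 0.2095 = 20.50 / 0.2095 = 97.85 moles air


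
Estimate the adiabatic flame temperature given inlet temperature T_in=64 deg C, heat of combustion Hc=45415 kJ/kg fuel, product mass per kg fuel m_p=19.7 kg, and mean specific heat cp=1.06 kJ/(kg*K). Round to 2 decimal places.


T_ad = T_in + Hc / (m_p * cp)
Denominator = 19.7 * 1.06 = 20.8820
Temperature rise = 45415 / 20.8820 = 2174.84 K
T_ad = 64 + 2174.84 = 2238.84 deg C


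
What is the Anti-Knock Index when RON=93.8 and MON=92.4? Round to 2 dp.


AKI = (RON + MON) / 2
AKI = (93.8 + 92.4) / 2
AKI = 186.2 / 2 = 93.10


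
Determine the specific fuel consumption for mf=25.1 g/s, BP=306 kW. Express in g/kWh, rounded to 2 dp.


SFC = (mf / BP) * 3600
Rate = 25.1 / 306 = 0.082026 g/(s*kW)
SFC = 0.082026 * 3600 = 295.29 g/kWh


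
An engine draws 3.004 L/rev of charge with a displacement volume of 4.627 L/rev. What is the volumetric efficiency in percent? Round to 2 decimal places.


eta_v = (V_actual / V_disp) * 100
Ratio = 3.004 / 4.627 = 0.6492
eta_v = 0.6492 * 100 = 64.92%


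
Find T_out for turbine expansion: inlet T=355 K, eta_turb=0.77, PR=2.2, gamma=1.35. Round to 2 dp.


T_out = T_in * (1 - eta * (1 - PR^(-(gamma-1)/gamma)))
Exponent = -(1.35-1)/1.35 = -0.25925926
PR^exp = 2.2^(-0.25925926) = 0.81512413
Factor = 1 - 0.77*(1 - 0.81512413) = 0.85764558
T_out = 355 * 0.85764558 = 304.46 K
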